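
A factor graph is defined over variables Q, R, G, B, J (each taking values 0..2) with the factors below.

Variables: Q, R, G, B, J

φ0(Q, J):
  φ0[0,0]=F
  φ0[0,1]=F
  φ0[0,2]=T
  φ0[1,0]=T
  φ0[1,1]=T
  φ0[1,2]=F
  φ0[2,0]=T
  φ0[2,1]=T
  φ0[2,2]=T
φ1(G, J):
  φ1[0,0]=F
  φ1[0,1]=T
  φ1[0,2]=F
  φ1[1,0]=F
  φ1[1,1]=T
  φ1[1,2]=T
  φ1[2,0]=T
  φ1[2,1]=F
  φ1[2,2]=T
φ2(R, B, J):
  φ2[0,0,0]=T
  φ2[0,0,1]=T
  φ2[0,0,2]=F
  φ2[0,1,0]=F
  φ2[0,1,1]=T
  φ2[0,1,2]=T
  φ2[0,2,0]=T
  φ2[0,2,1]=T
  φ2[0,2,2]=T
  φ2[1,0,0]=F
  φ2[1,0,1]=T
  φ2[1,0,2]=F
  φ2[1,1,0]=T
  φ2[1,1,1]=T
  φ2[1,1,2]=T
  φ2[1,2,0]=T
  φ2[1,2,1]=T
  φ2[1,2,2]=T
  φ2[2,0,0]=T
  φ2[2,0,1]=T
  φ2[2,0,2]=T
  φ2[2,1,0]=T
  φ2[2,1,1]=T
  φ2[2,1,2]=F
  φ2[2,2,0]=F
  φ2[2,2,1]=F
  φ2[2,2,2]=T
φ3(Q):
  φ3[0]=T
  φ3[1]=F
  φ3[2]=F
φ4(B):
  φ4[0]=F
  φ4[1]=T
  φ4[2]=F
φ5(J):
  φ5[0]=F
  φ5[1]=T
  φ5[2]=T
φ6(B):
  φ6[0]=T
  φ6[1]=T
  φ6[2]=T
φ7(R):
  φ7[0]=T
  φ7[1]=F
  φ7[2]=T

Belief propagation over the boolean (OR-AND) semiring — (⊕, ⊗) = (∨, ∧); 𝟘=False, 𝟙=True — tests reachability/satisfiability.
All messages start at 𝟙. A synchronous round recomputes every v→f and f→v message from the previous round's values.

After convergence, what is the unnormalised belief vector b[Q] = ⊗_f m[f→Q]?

init: all messages = 𝟙 over 3 values
r1 m[φ0→Q] = [T, T, T]
r1 m[φ0→J] = [T, T, T]
r1 m[φ1→G] = [T, T, T]
r1 m[φ1→J] = [T, T, T]
r1 m[φ2→R] = [T, T, T]
r1 m[φ2→B] = [T, T, T]
r1 m[φ2→J] = [T, T, T]
r1 m[φ3→Q] = [T, F, F]
r1 m[φ4→B] = [F, T, F]
r1 m[φ5→J] = [F, T, T]
r1 m[φ6→B] = [T, T, T]
r1 m[φ7→R] = [T, F, T]
r1 m[Q→φ0] = [T, T, T]
r1 m[Q→φ3] = [T, T, T]
r1 m[R→φ2] = [T, T, T]
r1 m[R→φ7] = [T, T, T]
r1 m[G→φ1] = [T, T, T]
r1 m[B→φ2] = [T, T, T]
r1 m[B→φ4] = [T, T, T]
r1 m[B→φ6] = [T, T, T]
r1 m[J→φ0] = [T, T, T]
r1 m[J→φ1] = [T, T, T]
r1 m[J→φ2] = [T, T, T]
r1 m[J→φ5] = [T, T, T]
r2 m[φ0→Q] = [T, T, T]
r2 m[φ0→J] = [T, T, T]
r2 m[φ1→G] = [T, T, T]
r2 m[φ1→J] = [T, T, T]
r2 m[φ2→R] = [T, T, T]
r2 m[φ2→B] = [T, T, T]
r2 m[φ2→J] = [T, T, T]
r2 m[φ3→Q] = [T, F, F]
r2 m[φ4→B] = [F, T, F]
r2 m[φ5→J] = [F, T, T]
r2 m[φ6→B] = [T, T, T]
r2 m[φ7→R] = [T, F, T]
r2 m[Q→φ0] = [T, F, F]
r2 m[Q→φ3] = [T, T, T]
r2 m[R→φ2] = [T, F, T]
r2 m[R→φ7] = [T, T, T]
r2 m[G→φ1] = [T, T, T]
r2 m[B→φ2] = [F, T, F]
r2 m[B→φ4] = [T, T, T]
r2 m[B→φ6] = [F, T, F]
r2 m[J→φ0] = [F, T, T]
r2 m[J→φ1] = [F, T, T]
r2 m[J→φ2] = [F, T, T]
r2 m[J→φ5] = [T, T, T]
r3 m[φ0→Q] = [T, T, T]
r3 m[φ0→J] = [F, F, T]
r3 m[φ1→G] = [T, T, T]
r3 m[φ1→J] = [T, T, T]
r3 m[φ2→R] = [T, T, T]
r3 m[φ2→B] = [T, T, T]
r3 m[φ2→J] = [T, T, T]
r3 m[φ3→Q] = [T, F, F]
r3 m[φ4→B] = [F, T, F]
r3 m[φ5→J] = [F, T, T]
r3 m[φ6→B] = [T, T, T]
r3 m[φ7→R] = [T, F, T]
r3 m[Q→φ0] = [T, F, F]
r3 m[Q→φ3] = [T, T, T]
r3 m[R→φ2] = [T, F, T]
r3 m[R→φ7] = [T, T, T]
r3 m[G→φ1] = [T, T, T]
r3 m[B→φ2] = [F, T, F]
r3 m[B→φ4] = [T, T, T]
r3 m[B→φ6] = [F, T, F]
r3 m[J→φ0] = [F, T, T]
r3 m[J→φ1] = [F, T, T]
r3 m[J→φ2] = [F, T, T]
r3 m[J→φ5] = [T, T, T]
r4 m[φ0→Q] = [T, T, T]
r4 m[φ0→J] = [F, F, T]
r4 m[φ1→G] = [T, T, T]
r4 m[φ1→J] = [T, T, T]
r4 m[φ2→R] = [T, T, T]
r4 m[φ2→B] = [T, T, T]
r4 m[φ2→J] = [T, T, T]
r4 m[φ3→Q] = [T, F, F]
r4 m[φ4→B] = [F, T, F]
r4 m[φ5→J] = [F, T, T]
r4 m[φ6→B] = [T, T, T]
r4 m[φ7→R] = [T, F, T]
r4 m[Q→φ0] = [T, F, F]
r4 m[Q→φ3] = [T, T, T]
r4 m[R→φ2] = [T, F, T]
r4 m[R→φ7] = [T, T, T]
r4 m[G→φ1] = [T, T, T]
r4 m[B→φ2] = [F, T, F]
r4 m[B→φ4] = [T, T, T]
r4 m[B→φ6] = [F, T, F]
r4 m[J→φ0] = [F, T, T]
r4 m[J→φ1] = [F, F, T]
r4 m[J→φ2] = [F, F, T]
r4 m[J→φ5] = [F, F, T]
r5 m[φ0→Q] = [T, T, T]
r5 m[φ0→J] = [F, F, T]
r5 m[φ1→G] = [F, T, T]
r5 m[φ1→J] = [T, T, T]
r5 m[φ2→R] = [T, T, F]
r5 m[φ2→B] = [T, T, T]
r5 m[φ2→J] = [T, T, T]
r5 m[φ3→Q] = [T, F, F]
r5 m[φ4→B] = [F, T, F]
r5 m[φ5→J] = [F, T, T]
r5 m[φ6→B] = [T, T, T]
r5 m[φ7→R] = [T, F, T]
r5 m[Q→φ0] = [T, F, F]
r5 m[Q→φ3] = [T, T, T]
r5 m[R→φ2] = [T, F, T]
r5 m[R→φ7] = [T, T, T]
r5 m[G→φ1] = [T, T, T]
r5 m[B→φ2] = [F, T, F]
r5 m[B→φ4] = [T, T, T]
r5 m[B→φ6] = [F, T, F]
r5 m[J→φ0] = [F, T, T]
r5 m[J→φ1] = [F, F, T]
r5 m[J→φ2] = [F, F, T]
r5 m[J→φ5] = [F, F, T]
r6 m[φ0→Q] = [T, T, T]
r6 m[φ0→J] = [F, F, T]
r6 m[φ1→G] = [F, T, T]
r6 m[φ1→J] = [T, T, T]
r6 m[φ2→R] = [T, T, F]
r6 m[φ2→B] = [T, T, T]
r6 m[φ2→J] = [T, T, T]
r6 m[φ3→Q] = [T, F, F]
r6 m[φ4→B] = [F, T, F]
r6 m[φ5→J] = [F, T, T]
r6 m[φ6→B] = [T, T, T]
r6 m[φ7→R] = [T, F, T]
r6 m[Q→φ0] = [T, F, F]
r6 m[Q→φ3] = [T, T, T]
r6 m[R→φ2] = [T, F, T]
r6 m[R→φ7] = [T, T, F]
r6 m[G→φ1] = [T, T, T]
r6 m[B→φ2] = [F, T, F]
r6 m[B→φ4] = [T, T, T]
r6 m[B→φ6] = [F, T, F]
r6 m[J→φ0] = [F, T, T]
r6 m[J→φ1] = [F, F, T]
r6 m[J→φ2] = [F, F, T]
r6 m[J→φ5] = [F, F, T]
r7 m[φ0→Q] = [T, T, T]
r7 m[φ0→J] = [F, F, T]
r7 m[φ1→G] = [F, T, T]
r7 m[φ1→J] = [T, T, T]
r7 m[φ2→R] = [T, T, F]
r7 m[φ2→B] = [T, T, T]
r7 m[φ2→J] = [T, T, T]
r7 m[φ3→Q] = [T, F, F]
r7 m[φ4→B] = [F, T, F]
r7 m[φ5→J] = [F, T, T]
r7 m[φ6→B] = [T, T, T]
r7 m[φ7→R] = [T, F, T]
r7 m[Q→φ0] = [T, F, F]
r7 m[Q→φ3] = [T, T, T]
r7 m[R→φ2] = [T, F, T]
r7 m[R→φ7] = [T, T, F]
r7 m[G→φ1] = [T, T, T]
r7 m[B→φ2] = [F, T, F]
r7 m[B→φ4] = [T, T, T]
r7 m[B→φ6] = [F, T, F]
r7 m[J→φ0] = [F, T, T]
r7 m[J→φ1] = [F, F, T]
r7 m[J→φ2] = [F, F, T]
r7 m[J→φ5] = [F, F, T]
fixed point reached at round 7
b[Q] = ⊗ incoming = [T, F, F]

b[Q] = [T, F, F]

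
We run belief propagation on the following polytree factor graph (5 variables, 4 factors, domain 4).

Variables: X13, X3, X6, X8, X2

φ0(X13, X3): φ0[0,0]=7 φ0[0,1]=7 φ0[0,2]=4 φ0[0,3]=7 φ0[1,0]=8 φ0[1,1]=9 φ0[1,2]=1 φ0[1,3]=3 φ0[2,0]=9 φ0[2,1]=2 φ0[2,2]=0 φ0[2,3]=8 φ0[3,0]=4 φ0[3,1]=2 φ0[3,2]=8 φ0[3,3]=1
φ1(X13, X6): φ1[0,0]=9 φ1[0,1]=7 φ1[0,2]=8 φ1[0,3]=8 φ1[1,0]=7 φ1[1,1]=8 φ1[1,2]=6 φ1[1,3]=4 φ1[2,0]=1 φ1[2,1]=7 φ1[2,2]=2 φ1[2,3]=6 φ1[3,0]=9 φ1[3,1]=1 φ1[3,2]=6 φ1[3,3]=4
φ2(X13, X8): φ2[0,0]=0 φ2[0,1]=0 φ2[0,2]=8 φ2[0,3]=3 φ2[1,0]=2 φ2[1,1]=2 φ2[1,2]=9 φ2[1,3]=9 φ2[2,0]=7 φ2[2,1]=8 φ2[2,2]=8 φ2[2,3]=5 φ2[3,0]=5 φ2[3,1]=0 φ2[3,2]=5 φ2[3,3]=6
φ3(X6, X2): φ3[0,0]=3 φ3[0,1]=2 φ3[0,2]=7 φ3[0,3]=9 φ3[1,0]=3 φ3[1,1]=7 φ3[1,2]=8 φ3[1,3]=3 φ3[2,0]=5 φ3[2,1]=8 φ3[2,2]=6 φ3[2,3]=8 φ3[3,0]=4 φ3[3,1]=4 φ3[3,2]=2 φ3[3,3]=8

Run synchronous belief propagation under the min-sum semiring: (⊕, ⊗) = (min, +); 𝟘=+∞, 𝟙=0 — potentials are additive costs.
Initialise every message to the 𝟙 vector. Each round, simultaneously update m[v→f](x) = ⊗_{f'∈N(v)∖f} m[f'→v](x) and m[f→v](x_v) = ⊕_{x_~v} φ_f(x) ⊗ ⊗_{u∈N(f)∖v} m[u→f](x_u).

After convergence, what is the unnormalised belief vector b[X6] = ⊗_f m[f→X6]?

init: all messages = 𝟙 over 4 values
r1 m[φ0→X13] = [4, 1, 0, 1]
r1 m[φ0→X3] = [4, 2, 0, 1]
r1 m[φ1→X13] = [7, 4, 1, 1]
r1 m[φ1→X6] = [1, 1, 2, 4]
r1 m[φ2→X13] = [0, 2, 5, 0]
r1 m[φ2→X8] = [0, 0, 5, 3]
r1 m[φ3→X6] = [2, 3, 5, 2]
r1 m[φ3→X2] = [3, 2, 2, 3]
r1 m[X13→φ0] = [0, 0, 0, 0]
r1 m[X13→φ1] = [0, 0, 0, 0]
r1 m[X13→φ2] = [0, 0, 0, 0]
r1 m[X3→φ0] = [0, 0, 0, 0]
r1 m[X6→φ1] = [0, 0, 0, 0]
r1 m[X6→φ3] = [0, 0, 0, 0]
r1 m[X8→φ2] = [0, 0, 0, 0]
r1 m[X2→φ3] = [0, 0, 0, 0]
r2 m[φ0→X13] = [4, 1, 0, 1]
r2 m[φ0→X3] = [4, 2, 0, 1]
r2 m[φ1→X13] = [7, 4, 1, 1]
r2 m[φ1→X6] = [1, 1, 2, 4]
r2 m[φ2→X13] = [0, 2, 5, 0]
r2 m[φ2→X8] = [0, 0, 5, 3]
r2 m[φ3→X6] = [2, 3, 5, 2]
r2 m[φ3→X2] = [3, 2, 2, 3]
r2 m[X13→φ0] = [7, 6, 6, 1]
r2 m[X13→φ1] = [4, 3, 5, 1]
r2 m[X13→φ2] = [11, 5, 1, 2]
r2 m[X3→φ0] = [0, 0, 0, 0]
r2 m[X6→φ1] = [2, 3, 5, 2]
r2 m[X6→φ3] = [1, 1, 2, 4]
r2 m[X8→φ2] = [0, 0, 0, 0]
r2 m[X2→φ3] = [0, 0, 0, 0]
r3 m[φ0→X13] = [4, 1, 0, 1]
r3 m[φ0→X3] = [5, 3, 6, 2]
r3 m[φ1→X13] = [10, 6, 3, 4]
r3 m[φ1→X6] = [6, 2, 7, 5]
r3 m[φ2→X13] = [0, 2, 5, 0]
r3 m[φ2→X8] = [7, 2, 7, 6]
r3 m[φ3→X6] = [2, 3, 5, 2]
r3 m[φ3→X2] = [4, 3, 6, 4]
r3 m[X13→φ0] = [7, 6, 6, 1]
r3 m[X13→φ1] = [4, 3, 5, 1]
r3 m[X13→φ2] = [11, 5, 1, 2]
r3 m[X3→φ0] = [0, 0, 0, 0]
r3 m[X6→φ1] = [2, 3, 5, 2]
r3 m[X6→φ3] = [1, 1, 2, 4]
r3 m[X8→φ2] = [0, 0, 0, 0]
r3 m[X2→φ3] = [0, 0, 0, 0]
r4 m[φ0→X13] = [4, 1, 0, 1]
r4 m[φ0→X3] = [5, 3, 6, 2]
r4 m[φ1→X13] = [10, 6, 3, 4]
r4 m[φ1→X6] = [6, 2, 7, 5]
r4 m[φ2→X13] = [0, 2, 5, 0]
r4 m[φ2→X8] = [7, 2, 7, 6]
r4 m[φ3→X6] = [2, 3, 5, 2]
r4 m[φ3→X2] = [4, 3, 6, 4]
r4 m[X13→φ0] = [10, 8, 8, 4]
r4 m[X13→φ1] = [4, 3, 5, 1]
r4 m[X13→φ2] = [14, 7, 3, 5]
r4 m[X3→φ0] = [0, 0, 0, 0]
r4 m[X6→φ1] = [2, 3, 5, 2]
r4 m[X6→φ3] = [6, 2, 7, 5]
r4 m[X8→φ2] = [0, 0, 0, 0]
r4 m[X2→φ3] = [0, 0, 0, 0]
r5 m[φ0→X13] = [4, 1, 0, 1]
r5 m[φ0→X3] = [8, 6, 8, 5]
r5 m[φ1→X13] = [10, 6, 3, 4]
r5 m[φ1→X6] = [6, 2, 7, 5]
r5 m[φ2→X13] = [0, 2, 5, 0]
r5 m[φ2→X8] = [9, 5, 10, 8]
r5 m[φ3→X6] = [2, 3, 5, 2]
r5 m[φ3→X2] = [5, 8, 7, 5]
r5 m[X13→φ0] = [10, 8, 8, 4]
r5 m[X13→φ1] = [4, 3, 5, 1]
r5 m[X13→φ2] = [14, 7, 3, 5]
r5 m[X3→φ0] = [0, 0, 0, 0]
r5 m[X6→φ1] = [2, 3, 5, 2]
r5 m[X6→φ3] = [6, 2, 7, 5]
r5 m[X8→φ2] = [0, 0, 0, 0]
r5 m[X2→φ3] = [0, 0, 0, 0]
r6 m[φ0→X13] = [4, 1, 0, 1]
r6 m[φ0→X3] = [8, 6, 8, 5]
r6 m[φ1→X13] = [10, 6, 3, 4]
r6 m[φ1→X6] = [6, 2, 7, 5]
r6 m[φ2→X13] = [0, 2, 5, 0]
r6 m[φ2→X8] = [9, 5, 10, 8]
r6 m[φ3→X6] = [2, 3, 5, 2]
r6 m[φ3→X2] = [5, 8, 7, 5]
r6 m[X13→φ0] = [10, 8, 8, 4]
r6 m[X13→φ1] = [4, 3, 5, 1]
r6 m[X13→φ2] = [14, 7, 3, 5]
r6 m[X3→φ0] = [0, 0, 0, 0]
r6 m[X6→φ1] = [2, 3, 5, 2]
r6 m[X6→φ3] = [6, 2, 7, 5]
r6 m[X8→φ2] = [0, 0, 0, 0]
r6 m[X2→φ3] = [0, 0, 0, 0]
fixed point reached at round 6
b[X6] = ⊗ incoming = [8, 5, 12, 7]

b[X6] = [8, 5, 12, 7]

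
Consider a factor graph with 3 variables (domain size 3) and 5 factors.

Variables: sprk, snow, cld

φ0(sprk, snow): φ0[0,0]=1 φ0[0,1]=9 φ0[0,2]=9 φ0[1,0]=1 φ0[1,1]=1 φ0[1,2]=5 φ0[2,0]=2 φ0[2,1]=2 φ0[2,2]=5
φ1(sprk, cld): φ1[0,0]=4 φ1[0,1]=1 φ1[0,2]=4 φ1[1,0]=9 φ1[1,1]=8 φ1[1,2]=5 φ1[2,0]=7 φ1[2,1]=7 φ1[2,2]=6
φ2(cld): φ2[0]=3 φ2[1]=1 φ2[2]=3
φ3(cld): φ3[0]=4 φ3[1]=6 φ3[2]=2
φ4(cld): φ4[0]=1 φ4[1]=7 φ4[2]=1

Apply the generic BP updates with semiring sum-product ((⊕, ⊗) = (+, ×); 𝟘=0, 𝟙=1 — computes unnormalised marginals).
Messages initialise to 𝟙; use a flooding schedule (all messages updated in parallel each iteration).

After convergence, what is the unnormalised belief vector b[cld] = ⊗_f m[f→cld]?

b[cld] = [2424, 5796, 990]

init: all messages = 𝟙 over 3 values
r1 m[φ0→sprk] = [19, 7, 9]
r1 m[φ0→snow] = [4, 12, 19]
r1 m[φ1→sprk] = [9, 22, 20]
r1 m[φ1→cld] = [20, 16, 15]
r1 m[φ2→cld] = [3, 1, 3]
r1 m[φ3→cld] = [4, 6, 2]
r1 m[φ4→cld] = [1, 7, 1]
r1 m[sprk→φ0] = [1, 1, 1]
r1 m[sprk→φ1] = [1, 1, 1]
r1 m[snow→φ0] = [1, 1, 1]
r1 m[cld→φ1] = [1, 1, 1]
r1 m[cld→φ2] = [1, 1, 1]
r1 m[cld→φ3] = [1, 1, 1]
r1 m[cld→φ4] = [1, 1, 1]
r2 m[φ0→sprk] = [19, 7, 9]
r2 m[φ0→snow] = [4, 12, 19]
r2 m[φ1→sprk] = [9, 22, 20]
r2 m[φ1→cld] = [20, 16, 15]
r2 m[φ2→cld] = [3, 1, 3]
r2 m[φ3→cld] = [4, 6, 2]
r2 m[φ4→cld] = [1, 7, 1]
r2 m[sprk→φ0] = [9, 22, 20]
r2 m[sprk→φ1] = [19, 7, 9]
r2 m[snow→φ0] = [1, 1, 1]
r2 m[cld→φ1] = [12, 42, 6]
r2 m[cld→φ2] = [80, 672, 30]
r2 m[cld→φ3] = [60, 112, 45]
r2 m[cld→φ4] = [240, 96, 90]
r3 m[φ0→sprk] = [19, 7, 9]
r3 m[φ0→snow] = [71, 143, 291]
r3 m[φ1→sprk] = [114, 474, 414]
r3 m[φ1→cld] = [202, 138, 165]
r3 m[φ2→cld] = [3, 1, 3]
r3 m[φ3→cld] = [4, 6, 2]
r3 m[φ4→cld] = [1, 7, 1]
r3 m[sprk→φ0] = [9, 22, 20]
r3 m[sprk→φ1] = [19, 7, 9]
r3 m[snow→φ0] = [1, 1, 1]
r3 m[cld→φ1] = [12, 42, 6]
r3 m[cld→φ2] = [80, 672, 30]
r3 m[cld→φ3] = [60, 112, 45]
r3 m[cld→φ4] = [240, 96, 90]
r4 m[φ0→sprk] = [19, 7, 9]
r4 m[φ0→snow] = [71, 143, 291]
r4 m[φ1→sprk] = [114, 474, 414]
r4 m[φ1→cld] = [202, 138, 165]
r4 m[φ2→cld] = [3, 1, 3]
r4 m[φ3→cld] = [4, 6, 2]
r4 m[φ4→cld] = [1, 7, 1]
r4 m[sprk→φ0] = [114, 474, 414]
r4 m[sprk→φ1] = [19, 7, 9]
r4 m[snow→φ0] = [1, 1, 1]
r4 m[cld→φ1] = [12, 42, 6]
r4 m[cld→φ2] = [808, 5796, 330]
r4 m[cld→φ3] = [606, 966, 495]
r4 m[cld→φ4] = [2424, 828, 990]
r5 m[φ0→sprk] = [19, 7, 9]
r5 m[φ0→snow] = [1416, 2328, 5466]
r5 m[φ1→sprk] = [114, 474, 414]
r5 m[φ1→cld] = [202, 138, 165]
r5 m[φ2→cld] = [3, 1, 3]
r5 m[φ3→cld] = [4, 6, 2]
r5 m[φ4→cld] = [1, 7, 1]
r5 m[sprk→φ0] = [114, 474, 414]
r5 m[sprk→φ1] = [19, 7, 9]
r5 m[snow→φ0] = [1, 1, 1]
r5 m[cld→φ1] = [12, 42, 6]
r5 m[cld→φ2] = [808, 5796, 330]
r5 m[cld→φ3] = [606, 966, 495]
r5 m[cld→φ4] = [2424, 828, 990]
r6 m[φ0→sprk] = [19, 7, 9]
r6 m[φ0→snow] = [1416, 2328, 5466]
r6 m[φ1→sprk] = [114, 474, 414]
r6 m[φ1→cld] = [202, 138, 165]
r6 m[φ2→cld] = [3, 1, 3]
r6 m[φ3→cld] = [4, 6, 2]
r6 m[φ4→cld] = [1, 7, 1]
r6 m[sprk→φ0] = [114, 474, 414]
r6 m[sprk→φ1] = [19, 7, 9]
r6 m[snow→φ0] = [1, 1, 1]
r6 m[cld→φ1] = [12, 42, 6]
r6 m[cld→φ2] = [808, 5796, 330]
r6 m[cld→φ3] = [606, 966, 495]
r6 m[cld→φ4] = [2424, 828, 990]
fixed point reached at round 6
b[cld] = ⊗ incoming = [2424, 5796, 990]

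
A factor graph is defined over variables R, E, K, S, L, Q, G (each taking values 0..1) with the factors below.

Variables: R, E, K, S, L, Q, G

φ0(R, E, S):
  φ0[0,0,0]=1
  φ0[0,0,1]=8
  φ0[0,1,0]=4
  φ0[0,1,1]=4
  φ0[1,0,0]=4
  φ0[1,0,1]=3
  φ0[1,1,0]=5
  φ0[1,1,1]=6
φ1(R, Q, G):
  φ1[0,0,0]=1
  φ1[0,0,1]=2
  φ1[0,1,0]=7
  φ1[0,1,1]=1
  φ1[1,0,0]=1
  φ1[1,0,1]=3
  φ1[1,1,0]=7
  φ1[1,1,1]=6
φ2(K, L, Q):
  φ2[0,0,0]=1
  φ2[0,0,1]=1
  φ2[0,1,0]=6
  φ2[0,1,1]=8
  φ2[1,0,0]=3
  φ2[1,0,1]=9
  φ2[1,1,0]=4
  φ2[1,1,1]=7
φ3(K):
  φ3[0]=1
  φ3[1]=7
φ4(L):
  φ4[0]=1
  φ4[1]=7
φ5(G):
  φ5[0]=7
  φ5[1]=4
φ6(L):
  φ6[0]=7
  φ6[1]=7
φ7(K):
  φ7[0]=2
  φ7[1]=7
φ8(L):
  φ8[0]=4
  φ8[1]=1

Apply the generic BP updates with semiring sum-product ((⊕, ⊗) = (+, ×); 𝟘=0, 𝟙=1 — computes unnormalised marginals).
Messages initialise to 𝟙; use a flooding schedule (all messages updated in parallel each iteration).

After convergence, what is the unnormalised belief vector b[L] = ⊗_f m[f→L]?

b[L] = [29965544, 45048689]

init: all messages = 𝟙 over 2 values
r1 m[φ0→R] = [17, 18]
r1 m[φ0→E] = [16, 19]
r1 m[φ0→S] = [14, 21]
r1 m[φ1→R] = [11, 17]
r1 m[φ1→Q] = [7, 21]
r1 m[φ1→G] = [16, 12]
r1 m[φ2→K] = [16, 23]
r1 m[φ2→L] = [14, 25]
r1 m[φ2→Q] = [14, 25]
r1 m[φ3→K] = [1, 7]
r1 m[φ4→L] = [1, 7]
r1 m[φ5→G] = [7, 4]
r1 m[φ6→L] = [7, 7]
r1 m[φ7→K] = [2, 7]
r1 m[φ8→L] = [4, 1]
r1 m[R→φ0] = [1, 1]
r1 m[R→φ1] = [1, 1]
r1 m[E→φ0] = [1, 1]
r1 m[K→φ2] = [1, 1]
r1 m[K→φ3] = [1, 1]
r1 m[K→φ7] = [1, 1]
r1 m[S→φ0] = [1, 1]
r1 m[L→φ2] = [1, 1]
r1 m[L→φ4] = [1, 1]
r1 m[L→φ6] = [1, 1]
r1 m[L→φ8] = [1, 1]
r1 m[Q→φ1] = [1, 1]
r1 m[Q→φ2] = [1, 1]
r1 m[G→φ1] = [1, 1]
r1 m[G→φ5] = [1, 1]
r2 m[φ0→R] = [17, 18]
r2 m[φ0→E] = [16, 19]
r2 m[φ0→S] = [14, 21]
r2 m[φ1→R] = [11, 17]
r2 m[φ1→Q] = [7, 21]
r2 m[φ1→G] = [16, 12]
r2 m[φ2→K] = [16, 23]
r2 m[φ2→L] = [14, 25]
r2 m[φ2→Q] = [14, 25]
r2 m[φ3→K] = [1, 7]
r2 m[φ4→L] = [1, 7]
r2 m[φ5→G] = [7, 4]
r2 m[φ6→L] = [7, 7]
r2 m[φ7→K] = [2, 7]
r2 m[φ8→L] = [4, 1]
r2 m[R→φ0] = [11, 17]
r2 m[R→φ1] = [17, 18]
r2 m[E→φ0] = [1, 1]
r2 m[K→φ2] = [2, 49]
r2 m[K→φ3] = [32, 161]
r2 m[K→φ7] = [16, 161]
r2 m[S→φ0] = [1, 1]
r2 m[L→φ2] = [28, 49]
r2 m[L→φ4] = [392, 175]
r2 m[L→φ6] = [56, 175]
r2 m[L→φ8] = [98, 1225]
r2 m[Q→φ1] = [14, 25]
r2 m[Q→φ2] = [7, 21]
r2 m[G→φ1] = [7, 4]
r2 m[G→φ5] = [16, 12]
r3 m[φ0→R] = [17, 18]
r3 m[φ0→E] = [218, 275]
r3 m[φ0→S] = [208, 285]
r3 m[φ1→R] = [1535, 2091]
r3 m[φ1→Q] = [597, 2215]
r3 m[φ1→G] = [6615, 4357]
r3 m[φ2→K] = [11074, 14455]
r3 m[φ2→L] = [10346, 8995]
r3 m[φ2→Q] = [14364, 29995]
r3 m[φ3→K] = [1, 7]
r3 m[φ4→L] = [1, 7]
r3 m[φ5→G] = [7, 4]
r3 m[φ6→L] = [7, 7]
r3 m[φ7→K] = [2, 7]
r3 m[φ8→L] = [4, 1]
r3 m[R→φ0] = [11, 17]
r3 m[R→φ1] = [17, 18]
r3 m[E→φ0] = [1, 1]
r3 m[K→φ2] = [2, 49]
r3 m[K→φ3] = [32, 161]
r3 m[K→φ7] = [16, 161]
r3 m[S→φ0] = [1, 1]
r3 m[L→φ2] = [28, 49]
r3 m[L→φ4] = [392, 175]
r3 m[L→φ6] = [56, 175]
r3 m[L→φ8] = [98, 1225]
r3 m[Q→φ1] = [14, 25]
r3 m[Q→φ2] = [7, 21]
r3 m[G→φ1] = [7, 4]
r3 m[G→φ5] = [16, 12]
r4 m[φ0→R] = [17, 18]
r4 m[φ0→E] = [218, 275]
r4 m[φ0→S] = [208, 285]
r4 m[φ1→R] = [1535, 2091]
r4 m[φ1→Q] = [597, 2215]
r4 m[φ1→G] = [6615, 4357]
r4 m[φ2→K] = [11074, 14455]
r4 m[φ2→L] = [10346, 8995]
r4 m[φ2→Q] = [14364, 29995]
r4 m[φ3→K] = [1, 7]
r4 m[φ4→L] = [1, 7]
r4 m[φ5→G] = [7, 4]
r4 m[φ6→L] = [7, 7]
r4 m[φ7→K] = [2, 7]
r4 m[φ8→L] = [4, 1]
r4 m[R→φ0] = [1535, 2091]
r4 m[R→φ1] = [17, 18]
r4 m[E→φ0] = [1, 1]
r4 m[K→φ2] = [2, 49]
r4 m[K→φ3] = [22148, 101185]
r4 m[K→φ7] = [11074, 101185]
r4 m[S→φ0] = [1, 1]
r4 m[L→φ2] = [28, 49]
r4 m[L→φ4] = [289688, 62965]
r4 m[L→φ6] = [41384, 62965]
r4 m[L→φ8] = [72422, 440755]
r4 m[Q→φ1] = [14364, 29995]
r4 m[Q→φ2] = [597, 2215]
r4 m[G→φ1] = [7, 4]
r4 m[G→φ5] = [6615, 4357]
r5 m[φ0→R] = [17, 18]
r5 m[φ0→E] = [28452, 35281]
r5 m[φ0→S] = [26494, 37239]
r5 m[φ1→R] = [1805195, 2462551]
r5 m[φ1→Q] = [597, 2215]
r5 m[φ1→G] = [7851515, 5013407]
r5 m[φ2→K] = [1122534, 1485085]
r5 m[φ2→L] = [1070198, 919361]
r5 m[φ2→Q] = [14364, 29995]
r5 m[φ3→K] = [1, 7]
r5 m[φ4→L] = [1, 7]
r5 m[φ5→G] = [7, 4]
r5 m[φ6→L] = [7, 7]
r5 m[φ7→K] = [2, 7]
r5 m[φ8→L] = [4, 1]
r5 m[R→φ0] = [1535, 2091]
r5 m[R→φ1] = [17, 18]
r5 m[E→φ0] = [1, 1]
r5 m[K→φ2] = [2, 49]
r5 m[K→φ3] = [22148, 101185]
r5 m[K→φ7] = [11074, 101185]
r5 m[S→φ0] = [1, 1]
r5 m[L→φ2] = [28, 49]
r5 m[L→φ4] = [289688, 62965]
r5 m[L→φ6] = [41384, 62965]
r5 m[L→φ8] = [72422, 440755]
r5 m[Q→φ1] = [14364, 29995]
r5 m[Q→φ2] = [597, 2215]
r5 m[G→φ1] = [7, 4]
r5 m[G→φ5] = [6615, 4357]
r6 m[φ0→R] = [17, 18]
r6 m[φ0→E] = [28452, 35281]
r6 m[φ0→S] = [26494, 37239]
r6 m[φ1→R] = [1805195, 2462551]
r6 m[φ1→Q] = [597, 2215]
r6 m[φ1→G] = [7851515, 5013407]
r6 m[φ2→K] = [1122534, 1485085]
r6 m[φ2→L] = [1070198, 919361]
r6 m[φ2→Q] = [14364, 29995]
r6 m[φ3→K] = [1, 7]
r6 m[φ4→L] = [1, 7]
r6 m[φ5→G] = [7, 4]
r6 m[φ6→L] = [7, 7]
r6 m[φ7→K] = [2, 7]
r6 m[φ8→L] = [4, 1]
r6 m[R→φ0] = [1805195, 2462551]
r6 m[R→φ1] = [17, 18]
r6 m[E→φ0] = [1, 1]
r6 m[K→φ2] = [2, 49]
r6 m[K→φ3] = [2245068, 10395595]
r6 m[K→φ7] = [1122534, 10395595]
r6 m[S→φ0] = [1, 1]
r6 m[L→φ2] = [28, 49]
r6 m[L→φ4] = [29965544, 6435527]
r6 m[L→φ6] = [4280792, 6435527]
r6 m[L→φ8] = [7491386, 45048689]
r6 m[Q→φ1] = [14364, 29995]
r6 m[Q→φ2] = [597, 2215]
r6 m[G→φ1] = [7, 4]
r6 m[G→φ5] = [7851515, 5013407]
r7 m[φ0→R] = [17, 18]
r7 m[φ0→E] = [33484612, 41529621]
r7 m[φ0→S] = [31188934, 43825299]
r7 m[φ1→R] = [1805195, 2462551]
r7 m[φ1→Q] = [597, 2215]
r7 m[φ1→G] = [7851515, 5013407]
r7 m[φ2→K] = [1122534, 1485085]
r7 m[φ2→L] = [1070198, 919361]
r7 m[φ2→Q] = [14364, 29995]
r7 m[φ3→K] = [1, 7]
r7 m[φ4→L] = [1, 7]
r7 m[φ5→G] = [7, 4]
r7 m[φ6→L] = [7, 7]
r7 m[φ7→K] = [2, 7]
r7 m[φ8→L] = [4, 1]
r7 m[R→φ0] = [1805195, 2462551]
r7 m[R→φ1] = [17, 18]
r7 m[E→φ0] = [1, 1]
r7 m[K→φ2] = [2, 49]
r7 m[K→φ3] = [2245068, 10395595]
r7 m[K→φ7] = [1122534, 10395595]
r7 m[S→φ0] = [1, 1]
r7 m[L→φ2] = [28, 49]
r7 m[L→φ4] = [29965544, 6435527]
r7 m[L→φ6] = [4280792, 6435527]
r7 m[L→φ8] = [7491386, 45048689]
r7 m[Q→φ1] = [14364, 29995]
r7 m[Q→φ2] = [597, 2215]
r7 m[G→φ1] = [7, 4]
r7 m[G→φ5] = [7851515, 5013407]
r8 m[φ0→R] = [17, 18]
r8 m[φ0→E] = [33484612, 41529621]
r8 m[φ0→S] = [31188934, 43825299]
r8 m[φ1→R] = [1805195, 2462551]
r8 m[φ1→Q] = [597, 2215]
r8 m[φ1→G] = [7851515, 5013407]
r8 m[φ2→K] = [1122534, 1485085]
r8 m[φ2→L] = [1070198, 919361]
r8 m[φ2→Q] = [14364, 29995]
r8 m[φ3→K] = [1, 7]
r8 m[φ4→L] = [1, 7]
r8 m[φ5→G] = [7, 4]
r8 m[φ6→L] = [7, 7]
r8 m[φ7→K] = [2, 7]
r8 m[φ8→L] = [4, 1]
r8 m[R→φ0] = [1805195, 2462551]
r8 m[R→φ1] = [17, 18]
r8 m[E→φ0] = [1, 1]
r8 m[K→φ2] = [2, 49]
r8 m[K→φ3] = [2245068, 10395595]
r8 m[K→φ7] = [1122534, 10395595]
r8 m[S→φ0] = [1, 1]
r8 m[L→φ2] = [28, 49]
r8 m[L→φ4] = [29965544, 6435527]
r8 m[L→φ6] = [4280792, 6435527]
r8 m[L→φ8] = [7491386, 45048689]
r8 m[Q→φ1] = [14364, 29995]
r8 m[Q→φ2] = [597, 2215]
r8 m[G→φ1] = [7, 4]
r8 m[G→φ5] = [7851515, 5013407]
fixed point reached at round 8
b[L] = ⊗ incoming = [29965544, 45048689]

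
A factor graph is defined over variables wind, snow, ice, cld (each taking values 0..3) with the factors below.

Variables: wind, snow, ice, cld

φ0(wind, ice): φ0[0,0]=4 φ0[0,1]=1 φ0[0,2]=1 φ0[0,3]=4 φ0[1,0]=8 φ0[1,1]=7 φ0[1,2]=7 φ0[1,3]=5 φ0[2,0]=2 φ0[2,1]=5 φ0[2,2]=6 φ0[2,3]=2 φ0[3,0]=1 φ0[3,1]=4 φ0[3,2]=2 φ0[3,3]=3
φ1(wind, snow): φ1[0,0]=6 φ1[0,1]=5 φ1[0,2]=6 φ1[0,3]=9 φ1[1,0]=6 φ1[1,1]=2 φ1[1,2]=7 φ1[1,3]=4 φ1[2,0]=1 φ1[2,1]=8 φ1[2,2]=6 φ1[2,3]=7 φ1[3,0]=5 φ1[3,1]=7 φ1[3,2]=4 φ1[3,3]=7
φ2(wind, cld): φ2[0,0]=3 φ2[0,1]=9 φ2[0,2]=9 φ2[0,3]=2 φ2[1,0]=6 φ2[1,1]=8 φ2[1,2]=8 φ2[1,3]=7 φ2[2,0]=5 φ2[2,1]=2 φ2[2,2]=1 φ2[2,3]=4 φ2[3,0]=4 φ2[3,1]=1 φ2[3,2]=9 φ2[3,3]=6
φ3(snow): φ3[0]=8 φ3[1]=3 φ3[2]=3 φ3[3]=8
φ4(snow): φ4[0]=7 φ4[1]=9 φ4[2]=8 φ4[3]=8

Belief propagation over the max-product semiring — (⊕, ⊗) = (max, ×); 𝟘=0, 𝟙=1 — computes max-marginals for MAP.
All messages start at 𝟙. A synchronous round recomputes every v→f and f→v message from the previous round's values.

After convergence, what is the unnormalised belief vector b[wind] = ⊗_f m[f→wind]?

b[wind] = [20736, 21504, 13440, 16128]

init: all messages = 𝟙 over 4 values
r1 m[φ0→wind] = [4, 8, 6, 4]
r1 m[φ0→ice] = [8, 7, 7, 5]
r1 m[φ1→wind] = [9, 7, 8, 7]
r1 m[φ1→snow] = [6, 8, 7, 9]
r1 m[φ2→wind] = [9, 8, 5, 9]
r1 m[φ2→cld] = [6, 9, 9, 7]
r1 m[φ3→snow] = [8, 3, 3, 8]
r1 m[φ4→snow] = [7, 9, 8, 8]
r1 m[wind→φ0] = [1, 1, 1, 1]
r1 m[wind→φ1] = [1, 1, 1, 1]
r1 m[wind→φ2] = [1, 1, 1, 1]
r1 m[snow→φ1] = [1, 1, 1, 1]
r1 m[snow→φ3] = [1, 1, 1, 1]
r1 m[snow→φ4] = [1, 1, 1, 1]
r1 m[ice→φ0] = [1, 1, 1, 1]
r1 m[cld→φ2] = [1, 1, 1, 1]
r2 m[φ0→wind] = [4, 8, 6, 4]
r2 m[φ0→ice] = [8, 7, 7, 5]
r2 m[φ1→wind] = [9, 7, 8, 7]
r2 m[φ1→snow] = [6, 8, 7, 9]
r2 m[φ2→wind] = [9, 8, 5, 9]
r2 m[φ2→cld] = [6, 9, 9, 7]
r2 m[φ3→snow] = [8, 3, 3, 8]
r2 m[φ4→snow] = [7, 9, 8, 8]
r2 m[wind→φ0] = [81, 56, 40, 63]
r2 m[wind→φ1] = [36, 64, 30, 36]
r2 m[wind→φ2] = [36, 56, 48, 28]
r2 m[snow→φ1] = [56, 27, 24, 64]
r2 m[snow→φ3] = [42, 72, 56, 72]
r2 m[snow→φ4] = [48, 24, 21, 72]
r2 m[ice→φ0] = [1, 1, 1, 1]
r2 m[cld→φ2] = [1, 1, 1, 1]
r3 m[φ0→wind] = [4, 8, 6, 4]
r3 m[φ0→ice] = [448, 392, 392, 324]
r3 m[φ1→wind] = [576, 336, 448, 448]
r3 m[φ1→snow] = [384, 252, 448, 324]
r3 m[φ2→wind] = [9, 8, 5, 9]
r3 m[φ2→cld] = [336, 448, 448, 392]
r3 m[φ3→snow] = [8, 3, 3, 8]
r3 m[φ4→snow] = [7, 9, 8, 8]
r3 m[wind→φ0] = [81, 56, 40, 63]
r3 m[wind→φ1] = [36, 64, 30, 36]
r3 m[wind→φ2] = [36, 56, 48, 28]
r3 m[snow→φ1] = [56, 27, 24, 64]
r3 m[snow→φ3] = [42, 72, 56, 72]
r3 m[snow→φ4] = [48, 24, 21, 72]
r3 m[ice→φ0] = [1, 1, 1, 1]
r3 m[cld→φ2] = [1, 1, 1, 1]
r4 m[φ0→wind] = [4, 8, 6, 4]
r4 m[φ0→ice] = [448, 392, 392, 324]
r4 m[φ1→wind] = [576, 336, 448, 448]
r4 m[φ1→snow] = [384, 252, 448, 324]
r4 m[φ2→wind] = [9, 8, 5, 9]
r4 m[φ2→cld] = [336, 448, 448, 392]
r4 m[φ3→snow] = [8, 3, 3, 8]
r4 m[φ4→snow] = [7, 9, 8, 8]
r4 m[wind→φ0] = [5184, 2688, 2240, 4032]
r4 m[wind→φ1] = [36, 64, 30, 36]
r4 m[wind→φ2] = [2304, 2688, 2688, 1792]
r4 m[snow→φ1] = [56, 27, 24, 64]
r4 m[snow→φ3] = [2688, 2268, 3584, 2592]
r4 m[snow→φ4] = [3072, 756, 1344, 2592]
r4 m[ice→φ0] = [1, 1, 1, 1]
r4 m[cld→φ2] = [1, 1, 1, 1]
r5 m[φ0→wind] = [4, 8, 6, 4]
r5 m[φ0→ice] = [21504, 18816, 18816, 20736]
r5 m[φ1→wind] = [576, 336, 448, 448]
r5 m[φ1→snow] = [384, 252, 448, 324]
r5 m[φ2→wind] = [9, 8, 5, 9]
r5 m[φ2→cld] = [16128, 21504, 21504, 18816]
r5 m[φ3→snow] = [8, 3, 3, 8]
r5 m[φ4→snow] = [7, 9, 8, 8]
r5 m[wind→φ0] = [5184, 2688, 2240, 4032]
r5 m[wind→φ1] = [36, 64, 30, 36]
r5 m[wind→φ2] = [2304, 2688, 2688, 1792]
r5 m[snow→φ1] = [56, 27, 24, 64]
r5 m[snow→φ3] = [2688, 2268, 3584, 2592]
r5 m[snow→φ4] = [3072, 756, 1344, 2592]
r5 m[ice→φ0] = [1, 1, 1, 1]
r5 m[cld→φ2] = [1, 1, 1, 1]
r6 m[φ0→wind] = [4, 8, 6, 4]
r6 m[φ0→ice] = [21504, 18816, 18816, 20736]
r6 m[φ1→wind] = [576, 336, 448, 448]
r6 m[φ1→snow] = [384, 252, 448, 324]
r6 m[φ2→wind] = [9, 8, 5, 9]
r6 m[φ2→cld] = [16128, 21504, 21504, 18816]
r6 m[φ3→snow] = [8, 3, 3, 8]
r6 m[φ4→snow] = [7, 9, 8, 8]
r6 m[wind→φ0] = [5184, 2688, 2240, 4032]
r6 m[wind→φ1] = [36, 64, 30, 36]
r6 m[wind→φ2] = [2304, 2688, 2688, 1792]
r6 m[snow→φ1] = [56, 27, 24, 64]
r6 m[snow→φ3] = [2688, 2268, 3584, 2592]
r6 m[snow→φ4] = [3072, 756, 1344, 2592]
r6 m[ice→φ0] = [1, 1, 1, 1]
r6 m[cld→φ2] = [1, 1, 1, 1]
fixed point reached at round 6
b[wind] = ⊗ incoming = [20736, 21504, 13440, 16128]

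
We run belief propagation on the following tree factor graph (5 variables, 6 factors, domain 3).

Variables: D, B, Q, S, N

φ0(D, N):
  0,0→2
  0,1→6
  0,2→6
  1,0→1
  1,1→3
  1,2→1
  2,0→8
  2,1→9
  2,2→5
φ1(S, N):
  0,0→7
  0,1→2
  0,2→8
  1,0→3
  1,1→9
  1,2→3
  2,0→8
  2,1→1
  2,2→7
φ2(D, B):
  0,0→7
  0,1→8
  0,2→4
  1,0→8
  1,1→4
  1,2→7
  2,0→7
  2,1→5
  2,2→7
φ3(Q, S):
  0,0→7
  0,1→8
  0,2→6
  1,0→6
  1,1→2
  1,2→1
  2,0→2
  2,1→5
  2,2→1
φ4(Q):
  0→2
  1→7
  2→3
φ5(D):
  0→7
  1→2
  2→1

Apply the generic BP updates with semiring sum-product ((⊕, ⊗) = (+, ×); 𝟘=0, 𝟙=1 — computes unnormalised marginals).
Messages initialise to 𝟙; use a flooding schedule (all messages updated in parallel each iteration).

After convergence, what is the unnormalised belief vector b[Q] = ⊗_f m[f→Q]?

init: all messages = 𝟙 over 3 values
r1 m[φ0→D] = [14, 5, 22]
r1 m[φ0→N] = [11, 18, 12]
r1 m[φ1→S] = [17, 15, 16]
r1 m[φ1→N] = [18, 12, 18]
r1 m[φ2→D] = [19, 19, 19]
r1 m[φ2→B] = [22, 17, 18]
r1 m[φ3→Q] = [21, 9, 8]
r1 m[φ3→S] = [15, 15, 8]
r1 m[φ4→Q] = [2, 7, 3]
r1 m[φ5→D] = [7, 2, 1]
r1 m[D→φ0] = [1, 1, 1]
r1 m[D→φ2] = [1, 1, 1]
r1 m[D→φ5] = [1, 1, 1]
r1 m[B→φ2] = [1, 1, 1]
r1 m[Q→φ3] = [1, 1, 1]
r1 m[Q→φ4] = [1, 1, 1]
r1 m[S→φ1] = [1, 1, 1]
r1 m[S→φ3] = [1, 1, 1]
r1 m[N→φ0] = [1, 1, 1]
r1 m[N→φ1] = [1, 1, 1]
r2 m[φ0→D] = [14, 5, 22]
r2 m[φ0→N] = [11, 18, 12]
r2 m[φ1→S] = [17, 15, 16]
r2 m[φ1→N] = [18, 12, 18]
r2 m[φ2→D] = [19, 19, 19]
r2 m[φ2→B] = [22, 17, 18]
r2 m[φ3→Q] = [21, 9, 8]
r2 m[φ3→S] = [15, 15, 8]
r2 m[φ4→Q] = [2, 7, 3]
r2 m[φ5→D] = [7, 2, 1]
r2 m[D→φ0] = [133, 38, 19]
r2 m[D→φ2] = [98, 10, 22]
r2 m[D→φ5] = [266, 95, 418]
r2 m[B→φ2] = [1, 1, 1]
r2 m[Q→φ3] = [2, 7, 3]
r2 m[Q→φ4] = [21, 9, 8]
r2 m[S→φ1] = [15, 15, 8]
r2 m[S→φ3] = [17, 15, 16]
r2 m[N→φ0] = [18, 12, 18]
r2 m[N→φ1] = [11, 18, 12]
r3 m[φ0→D] = [216, 72, 342]
r3 m[φ0→N] = [456, 1083, 931]
r3 m[φ1→S] = [209, 231, 190]
r3 m[φ1→N] = [214, 173, 221]
r3 m[φ2→D] = [19, 19, 19]
r3 m[φ2→B] = [920, 934, 616]
r3 m[φ3→Q] = [335, 148, 125]
r3 m[φ3→S] = [62, 45, 22]
r3 m[φ4→Q] = [2, 7, 3]
r3 m[φ5→D] = [7, 2, 1]
r3 m[D→φ0] = [133, 38, 19]
r3 m[D→φ2] = [98, 10, 22]
r3 m[D→φ5] = [266, 95, 418]
r3 m[B→φ2] = [1, 1, 1]
r3 m[Q→φ3] = [2, 7, 3]
r3 m[Q→φ4] = [21, 9, 8]
r3 m[S→φ1] = [15, 15, 8]
r3 m[S→φ3] = [17, 15, 16]
r3 m[N→φ0] = [18, 12, 18]
r3 m[N→φ1] = [11, 18, 12]
r4 m[φ0→D] = [216, 72, 342]
r4 m[φ0→N] = [456, 1083, 931]
r4 m[φ1→S] = [209, 231, 190]
r4 m[φ1→N] = [214, 173, 221]
r4 m[φ2→D] = [19, 19, 19]
r4 m[φ2→B] = [920, 934, 616]
r4 m[φ3→Q] = [335, 148, 125]
r4 m[φ3→S] = [62, 45, 22]
r4 m[φ4→Q] = [2, 7, 3]
r4 m[φ5→D] = [7, 2, 1]
r4 m[D→φ0] = [133, 38, 19]
r4 m[D→φ2] = [1512, 144, 342]
r4 m[D→φ5] = [4104, 1368, 6498]
r4 m[B→φ2] = [1, 1, 1]
r4 m[Q→φ3] = [2, 7, 3]
r4 m[Q→φ4] = [335, 148, 125]
r4 m[S→φ1] = [62, 45, 22]
r4 m[S→φ3] = [209, 231, 190]
r4 m[N→φ0] = [214, 173, 221]
r4 m[N→φ1] = [456, 1083, 931]
r5 m[φ0→D] = [2792, 954, 4374]
r5 m[φ0→N] = [456, 1083, 931]
r5 m[φ1→S] = [12806, 13908, 11248]
r5 m[φ1→N] = [745, 551, 785]
r5 m[φ2→D] = [19, 19, 19]
r5 m[φ2→B] = [14130, 14382, 9450]
r5 m[φ3→Q] = [4451, 1906, 1763]
r5 m[φ3→S] = [62, 45, 22]
r5 m[φ4→Q] = [2, 7, 3]
r5 m[φ5→D] = [7, 2, 1]
r5 m[D→φ0] = [133, 38, 19]
r5 m[D→φ2] = [1512, 144, 342]
r5 m[D→φ5] = [4104, 1368, 6498]
r5 m[B→φ2] = [1, 1, 1]
r5 m[Q→φ3] = [2, 7, 3]
r5 m[Q→φ4] = [335, 148, 125]
r5 m[S→φ1] = [62, 45, 22]
r5 m[S→φ3] = [209, 231, 190]
r5 m[N→φ0] = [214, 173, 221]
r5 m[N→φ1] = [456, 1083, 931]
r6 m[φ0→D] = [2792, 954, 4374]
r6 m[φ0→N] = [456, 1083, 931]
r6 m[φ1→S] = [12806, 13908, 11248]
r6 m[φ1→N] = [745, 551, 785]
r6 m[φ2→D] = [19, 19, 19]
r6 m[φ2→B] = [14130, 14382, 9450]
r6 m[φ3→Q] = [4451, 1906, 1763]
r6 m[φ3→S] = [62, 45, 22]
r6 m[φ4→Q] = [2, 7, 3]
r6 m[φ5→D] = [7, 2, 1]
r6 m[D→φ0] = [133, 38, 19]
r6 m[D→φ2] = [19544, 1908, 4374]
r6 m[D→φ5] = [53048, 18126, 83106]
r6 m[B→φ2] = [1, 1, 1]
r6 m[Q→φ3] = [2, 7, 3]
r6 m[Q→φ4] = [4451, 1906, 1763]
r6 m[S→φ1] = [62, 45, 22]
r6 m[S→φ3] = [12806, 13908, 11248]
r6 m[N→φ0] = [745, 551, 785]
r6 m[N→φ1] = [456, 1083, 931]
r7 m[φ0→D] = [9506, 3183, 14844]
r7 m[φ0→N] = [456, 1083, 931]
r7 m[φ1→S] = [12806, 13908, 11248]
r7 m[φ1→N] = [745, 551, 785]
r7 m[φ2→D] = [19, 19, 19]
r7 m[φ2→B] = [182690, 185854, 122150]
r7 m[φ3→Q] = [268394, 115900, 106400]
r7 m[φ3→S] = [62, 45, 22]
r7 m[φ4→Q] = [2, 7, 3]
r7 m[φ5→D] = [7, 2, 1]
r7 m[D→φ0] = [133, 38, 19]
r7 m[D→φ2] = [19544, 1908, 4374]
r7 m[D→φ5] = [53048, 18126, 83106]
r7 m[B→φ2] = [1, 1, 1]
r7 m[Q→φ3] = [2, 7, 3]
r7 m[Q→φ4] = [4451, 1906, 1763]
r7 m[S→φ1] = [62, 45, 22]
r7 m[S→φ3] = [12806, 13908, 11248]
r7 m[N→φ0] = [745, 551, 785]
r7 m[N→φ1] = [456, 1083, 931]
r8 m[φ0→D] = [9506, 3183, 14844]
r8 m[φ0→N] = [456, 1083, 931]
r8 m[φ1→S] = [12806, 13908, 11248]
r8 m[φ1→N] = [745, 551, 785]
r8 m[φ2→D] = [19, 19, 19]
r8 m[φ2→B] = [182690, 185854, 122150]
r8 m[φ3→Q] = [268394, 115900, 106400]
r8 m[φ3→S] = [62, 45, 22]
r8 m[φ4→Q] = [2, 7, 3]
r8 m[φ5→D] = [7, 2, 1]
r8 m[D→φ0] = [133, 38, 19]
r8 m[D→φ2] = [66542, 6366, 14844]
r8 m[D→φ5] = [180614, 60477, 282036]
r8 m[B→φ2] = [1, 1, 1]
r8 m[Q→φ3] = [2, 7, 3]
r8 m[Q→φ4] = [268394, 115900, 106400]
r8 m[S→φ1] = [62, 45, 22]
r8 m[S→φ3] = [12806, 13908, 11248]
r8 m[N→φ0] = [745, 551, 785]
r8 m[N→φ1] = [456, 1083, 931]
r9 m[φ0→D] = [9506, 3183, 14844]
r9 m[φ0→N] = [456, 1083, 931]
r9 m[φ1→S] = [12806, 13908, 11248]
r9 m[φ1→N] = [745, 551, 785]
r9 m[φ2→D] = [19, 19, 19]
r9 m[φ2→B] = [620630, 632020, 414638]
r9 m[φ3→Q] = [268394, 115900, 106400]
r9 m[φ3→S] = [62, 45, 22]
r9 m[φ4→Q] = [2, 7, 3]
r9 m[φ5→D] = [7, 2, 1]
r9 m[D→φ0] = [133, 38, 19]
r9 m[D→φ2] = [66542, 6366, 14844]
r9 m[D→φ5] = [180614, 60477, 282036]
r9 m[B→φ2] = [1, 1, 1]
r9 m[Q→φ3] = [2, 7, 3]
r9 m[Q→φ4] = [268394, 115900, 106400]
r9 m[S→φ1] = [62, 45, 22]
r9 m[S→φ3] = [12806, 13908, 11248]
r9 m[N→φ0] = [745, 551, 785]
r9 m[N→φ1] = [456, 1083, 931]
r10 m[φ0→D] = [9506, 3183, 14844]
r10 m[φ0→N] = [456, 1083, 931]
r10 m[φ1→S] = [12806, 13908, 11248]
r10 m[φ1→N] = [745, 551, 785]
r10 m[φ2→D] = [19, 19, 19]
r10 m[φ2→B] = [620630, 632020, 414638]
r10 m[φ3→Q] = [268394, 115900, 106400]
r10 m[φ3→S] = [62, 45, 22]
r10 m[φ4→Q] = [2, 7, 3]
r10 m[φ5→D] = [7, 2, 1]
r10 m[D→φ0] = [133, 38, 19]
r10 m[D→φ2] = [66542, 6366, 14844]
r10 m[D→φ5] = [180614, 60477, 282036]
r10 m[B→φ2] = [1, 1, 1]
r10 m[Q→φ3] = [2, 7, 3]
r10 m[Q→φ4] = [268394, 115900, 106400]
r10 m[S→φ1] = [62, 45, 22]
r10 m[S→φ3] = [12806, 13908, 11248]
r10 m[N→φ0] = [745, 551, 785]
r10 m[N→φ1] = [456, 1083, 931]
fixed point reached at round 10
b[Q] = ⊗ incoming = [536788, 811300, 319200]

b[Q] = [536788, 811300, 319200]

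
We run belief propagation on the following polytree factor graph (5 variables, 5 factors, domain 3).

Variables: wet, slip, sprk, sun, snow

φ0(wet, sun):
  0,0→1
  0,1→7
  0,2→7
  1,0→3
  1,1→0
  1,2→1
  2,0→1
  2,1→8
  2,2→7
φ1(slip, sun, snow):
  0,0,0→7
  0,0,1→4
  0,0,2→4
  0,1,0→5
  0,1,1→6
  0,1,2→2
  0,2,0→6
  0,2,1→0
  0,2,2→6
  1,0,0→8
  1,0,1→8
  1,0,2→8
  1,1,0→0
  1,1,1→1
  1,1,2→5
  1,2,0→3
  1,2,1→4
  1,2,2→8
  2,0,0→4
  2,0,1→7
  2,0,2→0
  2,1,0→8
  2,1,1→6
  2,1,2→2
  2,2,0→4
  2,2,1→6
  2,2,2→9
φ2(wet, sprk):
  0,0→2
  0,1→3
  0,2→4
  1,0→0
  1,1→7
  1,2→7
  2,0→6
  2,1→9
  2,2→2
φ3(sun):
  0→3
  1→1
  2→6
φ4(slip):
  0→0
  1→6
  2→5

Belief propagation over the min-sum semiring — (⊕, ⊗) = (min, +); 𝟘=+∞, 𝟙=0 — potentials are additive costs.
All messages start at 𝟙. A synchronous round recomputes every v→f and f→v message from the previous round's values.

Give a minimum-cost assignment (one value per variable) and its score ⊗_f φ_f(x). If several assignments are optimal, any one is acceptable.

assignment: (wet=1, slip=0, sprk=0, sun=1, snow=2); score = 3

init: all messages = 𝟙 over 3 values
r1 m[φ0→wet] = [1, 0, 1]
r1 m[φ0→sun] = [1, 0, 1]
r1 m[φ1→slip] = [0, 0, 0]
r1 m[φ1→sun] = [0, 0, 0]
r1 m[φ1→snow] = [0, 0, 0]
r1 m[φ2→wet] = [2, 0, 2]
r1 m[φ2→sprk] = [0, 3, 2]
r1 m[φ3→sun] = [3, 1, 6]
r1 m[φ4→slip] = [0, 6, 5]
r1 m[wet→φ0] = [0, 0, 0]
r1 m[wet→φ2] = [0, 0, 0]
r1 m[slip→φ1] = [0, 0, 0]
r1 m[slip→φ4] = [0, 0, 0]
r1 m[sprk→φ2] = [0, 0, 0]
r1 m[sun→φ0] = [0, 0, 0]
r1 m[sun→φ1] = [0, 0, 0]
r1 m[sun→φ3] = [0, 0, 0]
r1 m[snow→φ1] = [0, 0, 0]
r2 m[φ0→wet] = [1, 0, 1]
r2 m[φ0→sun] = [1, 0, 1]
r2 m[φ1→slip] = [0, 0, 0]
r2 m[φ1→sun] = [0, 0, 0]
r2 m[φ1→snow] = [0, 0, 0]
r2 m[φ2→wet] = [2, 0, 2]
r2 m[φ2→sprk] = [0, 3, 2]
r2 m[φ3→sun] = [3, 1, 6]
r2 m[φ4→slip] = [0, 6, 5]
r2 m[wet→φ0] = [2, 0, 2]
r2 m[wet→φ2] = [1, 0, 1]
r2 m[slip→φ1] = [0, 6, 5]
r2 m[slip→φ4] = [0, 0, 0]
r2 m[sprk→φ2] = [0, 0, 0]
r2 m[sun→φ0] = [3, 1, 6]
r2 m[sun→φ1] = [4, 1, 7]
r2 m[sun→φ3] = [1, 0, 1]
r2 m[snow→φ1] = [0, 0, 0]
r3 m[φ0→wet] = [4, 1, 4]
r3 m[φ0→sun] = [3, 0, 1]
r3 m[φ1→slip] = [3, 1, 3]
r3 m[φ1→sun] = [4, 2, 0]
r3 m[φ1→snow] = [6, 7, 3]
r3 m[φ2→wet] = [2, 0, 2]
r3 m[φ2→sprk] = [0, 4, 3]
r3 m[φ3→sun] = [3, 1, 6]
r3 m[φ4→slip] = [0, 6, 5]
r3 m[wet→φ0] = [2, 0, 2]
r3 m[wet→φ2] = [1, 0, 1]
r3 m[slip→φ1] = [0, 6, 5]
r3 m[slip→φ4] = [0, 0, 0]
r3 m[sprk→φ2] = [0, 0, 0]
r3 m[sun→φ0] = [3, 1, 6]
r3 m[sun→φ1] = [4, 1, 7]
r3 m[sun→φ3] = [1, 0, 1]
r3 m[snow→φ1] = [0, 0, 0]
r4 m[φ0→wet] = [4, 1, 4]
r4 m[φ0→sun] = [3, 0, 1]
r4 m[φ1→slip] = [3, 1, 3]
r4 m[φ1→sun] = [4, 2, 0]
r4 m[φ1→snow] = [6, 7, 3]
r4 m[φ2→wet] = [2, 0, 2]
r4 m[φ2→sprk] = [0, 4, 3]
r4 m[φ3→sun] = [3, 1, 6]
r4 m[φ4→slip] = [0, 6, 5]
r4 m[wet→φ0] = [2, 0, 2]
r4 m[wet→φ2] = [4, 1, 4]
r4 m[slip→φ1] = [0, 6, 5]
r4 m[slip→φ4] = [3, 1, 3]
r4 m[sprk→φ2] = [0, 0, 0]
r4 m[sun→φ0] = [7, 3, 6]
r4 m[sun→φ1] = [6, 1, 7]
r4 m[sun→φ3] = [7, 2, 1]
r4 m[snow→φ1] = [0, 0, 0]
r5 m[φ0→wet] = [8, 3, 8]
r5 m[φ0→sun] = [3, 0, 1]
r5 m[φ1→slip] = [3, 1, 3]
r5 m[φ1→sun] = [4, 2, 0]
r5 m[φ1→snow] = [6, 7, 3]
r5 m[φ2→wet] = [2, 0, 2]
r5 m[φ2→sprk] = [1, 7, 6]
r5 m[φ3→sun] = [3, 1, 6]
r5 m[φ4→slip] = [0, 6, 5]
r5 m[wet→φ0] = [2, 0, 2]
r5 m[wet→φ2] = [4, 1, 4]
r5 m[slip→φ1] = [0, 6, 5]
r5 m[slip→φ4] = [3, 1, 3]
r5 m[sprk→φ2] = [0, 0, 0]
r5 m[sun→φ0] = [7, 3, 6]
r5 m[sun→φ1] = [6, 1, 7]
r5 m[sun→φ3] = [7, 2, 1]
r5 m[snow→φ1] = [0, 0, 0]
r6 m[φ0→wet] = [8, 3, 8]
r6 m[φ0→sun] = [3, 0, 1]
r6 m[φ1→slip] = [3, 1, 3]
r6 m[φ1→sun] = [4, 2, 0]
r6 m[φ1→snow] = [6, 7, 3]
r6 m[φ2→wet] = [2, 0, 2]
r6 m[φ2→sprk] = [1, 7, 6]
r6 m[φ3→sun] = [3, 1, 6]
r6 m[φ4→slip] = [0, 6, 5]
r6 m[wet→φ0] = [2, 0, 2]
r6 m[wet→φ2] = [8, 3, 8]
r6 m[slip→φ1] = [0, 6, 5]
r6 m[slip→φ4] = [3, 1, 3]
r6 m[sprk→φ2] = [0, 0, 0]
r6 m[sun→φ0] = [7, 3, 6]
r6 m[sun→φ1] = [6, 1, 7]
r6 m[sun→φ3] = [7, 2, 1]
r6 m[snow→φ1] = [0, 0, 0]
r7 m[φ0→wet] = [8, 3, 8]
r7 m[φ0→sun] = [3, 0, 1]
r7 m[φ1→slip] = [3, 1, 3]
r7 m[φ1→sun] = [4, 2, 0]
r7 m[φ1→snow] = [6, 7, 3]
r7 m[φ2→wet] = [2, 0, 2]
r7 m[φ2→sprk] = [3, 10, 10]
r7 m[φ3→sun] = [3, 1, 6]
r7 m[φ4→slip] = [0, 6, 5]
r7 m[wet→φ0] = [2, 0, 2]
r7 m[wet→φ2] = [8, 3, 8]
r7 m[slip→φ1] = [0, 6, 5]
r7 m[slip→φ4] = [3, 1, 3]
r7 m[sprk→φ2] = [0, 0, 0]
r7 m[sun→φ0] = [7, 3, 6]
r7 m[sun→φ1] = [6, 1, 7]
r7 m[sun→φ3] = [7, 2, 1]
r7 m[snow→φ1] = [0, 0, 0]
r8 m[φ0→wet] = [8, 3, 8]
r8 m[φ0→sun] = [3, 0, 1]
r8 m[φ1→slip] = [3, 1, 3]
r8 m[φ1→sun] = [4, 2, 0]
r8 m[φ1→snow] = [6, 7, 3]
r8 m[φ2→wet] = [2, 0, 2]
r8 m[φ2→sprk] = [3, 10, 10]
r8 m[φ3→sun] = [3, 1, 6]
r8 m[φ4→slip] = [0, 6, 5]
r8 m[wet→φ0] = [2, 0, 2]
r8 m[wet→φ2] = [8, 3, 8]
r8 m[slip→φ1] = [0, 6, 5]
r8 m[slip→φ4] = [3, 1, 3]
r8 m[sprk→φ2] = [0, 0, 0]
r8 m[sun→φ0] = [7, 3, 6]
r8 m[sun→φ1] = [6, 1, 7]
r8 m[sun→φ3] = [7, 2, 1]
r8 m[snow→φ1] = [0, 0, 0]
fixed point reached at round 8
traceback from wet: (wet=1, slip=0, sprk=0, sun=1, snow=2), score=3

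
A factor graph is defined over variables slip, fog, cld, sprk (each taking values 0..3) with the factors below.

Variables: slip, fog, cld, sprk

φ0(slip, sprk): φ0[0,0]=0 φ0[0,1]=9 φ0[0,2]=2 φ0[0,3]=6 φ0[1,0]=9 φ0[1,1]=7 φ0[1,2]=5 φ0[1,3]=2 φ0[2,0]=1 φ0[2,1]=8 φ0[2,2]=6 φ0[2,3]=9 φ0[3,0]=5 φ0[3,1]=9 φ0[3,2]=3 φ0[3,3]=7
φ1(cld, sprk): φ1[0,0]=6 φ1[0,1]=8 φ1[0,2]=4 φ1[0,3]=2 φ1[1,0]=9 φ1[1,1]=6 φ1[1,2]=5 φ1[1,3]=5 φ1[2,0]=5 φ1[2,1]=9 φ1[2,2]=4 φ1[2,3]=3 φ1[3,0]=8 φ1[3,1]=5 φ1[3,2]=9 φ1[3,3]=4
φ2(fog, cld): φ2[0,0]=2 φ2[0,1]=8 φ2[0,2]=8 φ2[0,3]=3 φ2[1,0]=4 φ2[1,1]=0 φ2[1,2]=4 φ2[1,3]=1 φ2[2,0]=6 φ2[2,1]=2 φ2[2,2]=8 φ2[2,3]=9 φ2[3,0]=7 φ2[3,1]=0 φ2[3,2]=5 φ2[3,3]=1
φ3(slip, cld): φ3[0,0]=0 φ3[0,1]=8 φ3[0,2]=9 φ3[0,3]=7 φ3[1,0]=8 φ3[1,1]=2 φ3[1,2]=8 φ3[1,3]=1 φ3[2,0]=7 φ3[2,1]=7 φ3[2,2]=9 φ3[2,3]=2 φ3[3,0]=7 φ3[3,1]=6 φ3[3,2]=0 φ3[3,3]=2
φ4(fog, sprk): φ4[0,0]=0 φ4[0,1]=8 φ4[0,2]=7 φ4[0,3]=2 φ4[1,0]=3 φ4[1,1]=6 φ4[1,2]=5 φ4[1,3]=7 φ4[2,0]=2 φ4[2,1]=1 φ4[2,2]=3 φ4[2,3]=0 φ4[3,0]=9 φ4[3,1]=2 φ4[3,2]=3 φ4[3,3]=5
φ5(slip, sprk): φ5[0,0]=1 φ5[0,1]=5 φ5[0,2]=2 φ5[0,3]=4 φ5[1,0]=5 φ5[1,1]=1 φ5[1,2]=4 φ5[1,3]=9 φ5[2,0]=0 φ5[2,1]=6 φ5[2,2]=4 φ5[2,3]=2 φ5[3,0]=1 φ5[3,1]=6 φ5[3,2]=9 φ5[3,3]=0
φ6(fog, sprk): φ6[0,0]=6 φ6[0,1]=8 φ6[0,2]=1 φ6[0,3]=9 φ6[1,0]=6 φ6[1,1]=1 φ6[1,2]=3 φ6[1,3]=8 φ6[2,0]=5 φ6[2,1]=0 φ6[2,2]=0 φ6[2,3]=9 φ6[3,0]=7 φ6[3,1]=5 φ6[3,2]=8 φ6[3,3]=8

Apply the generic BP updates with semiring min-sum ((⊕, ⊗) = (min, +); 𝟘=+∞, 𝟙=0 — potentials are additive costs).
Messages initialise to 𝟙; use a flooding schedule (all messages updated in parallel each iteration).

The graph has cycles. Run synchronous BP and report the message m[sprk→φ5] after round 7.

message @ round 7 = [60, 74, 61, 67]

init: all messages = 𝟙 over 4 values
r1 m[φ0→slip] = [0, 2, 1, 3]
r1 m[φ0→sprk] = [0, 7, 2, 2]
r1 m[φ1→cld] = [2, 5, 3, 4]
r1 m[φ1→sprk] = [5, 5, 4, 2]
r1 m[φ2→fog] = [2, 0, 2, 0]
r1 m[φ2→cld] = [2, 0, 4, 1]
r1 m[φ3→slip] = [0, 1, 2, 0]
r1 m[φ3→cld] = [0, 2, 0, 1]
r1 m[φ4→fog] = [0, 3, 0, 2]
r1 m[φ4→sprk] = [0, 1, 3, 0]
r1 m[φ5→slip] = [1, 1, 0, 0]
r1 m[φ5→sprk] = [0, 1, 2, 0]
r1 m[φ6→fog] = [1, 1, 0, 5]
r1 m[φ6→sprk] = [5, 0, 0, 8]
r1 m[slip→φ0] = [0, 0, 0, 0]
r1 m[slip→φ3] = [0, 0, 0, 0]
r1 m[slip→φ5] = [0, 0, 0, 0]
r1 m[fog→φ2] = [0, 0, 0, 0]
r1 m[fog→φ4] = [0, 0, 0, 0]
r1 m[fog→φ6] = [0, 0, 0, 0]
r1 m[cld→φ1] = [0, 0, 0, 0]
r1 m[cld→φ2] = [0, 0, 0, 0]
r1 m[cld→φ3] = [0, 0, 0, 0]
r1 m[sprk→φ0] = [0, 0, 0, 0]
r1 m[sprk→φ1] = [0, 0, 0, 0]
r1 m[sprk→φ4] = [0, 0, 0, 0]
r1 m[sprk→φ5] = [0, 0, 0, 0]
r1 m[sprk→φ6] = [0, 0, 0, 0]
r2 m[φ0→slip] = [0, 2, 1, 3]
r2 m[φ0→sprk] = [0, 7, 2, 2]
r2 m[φ1→cld] = [2, 5, 3, 4]
r2 m[φ1→sprk] = [5, 5, 4, 2]
r2 m[φ2→fog] = [2, 0, 2, 0]
r2 m[φ2→cld] = [2, 0, 4, 1]
r2 m[φ3→slip] = [0, 1, 2, 0]
r2 m[φ3→cld] = [0, 2, 0, 1]
r2 m[φ4→fog] = [0, 3, 0, 2]
r2 m[φ4→sprk] = [0, 1, 3, 0]
r2 m[φ5→slip] = [1, 1, 0, 0]
r2 m[φ5→sprk] = [0, 1, 2, 0]
r2 m[φ6→fog] = [1, 1, 0, 5]
r2 m[φ6→sprk] = [5, 0, 0, 8]
r2 m[slip→φ0] = [1, 2, 2, 0]
r2 m[slip→φ3] = [1, 3, 1, 3]
r2 m[slip→φ5] = [0, 3, 3, 3]
r2 m[fog→φ2] = [1, 4, 0, 7]
r2 m[fog→φ4] = [3, 1, 2, 5]
r2 m[fog→φ6] = [2, 3, 2, 2]
r2 m[cld→φ1] = [2, 2, 4, 2]
r2 m[cld→φ2] = [2, 7, 3, 5]
r2 m[cld→φ3] = [4, 5, 7, 5]
r2 m[sprk→φ0] = [10, 7, 9, 10]
r2 m[sprk→φ1] = [5, 9, 7, 10]
r2 m[sprk→φ4] = [10, 13, 8, 12]
r2 m[sprk→φ5] = [10, 13, 9, 12]
r2 m[sprk→φ6] = [5, 14, 11, 4]
r3 m[φ0→slip] = [10, 12, 11, 12]
r3 m[φ0→sprk] = [1, 9, 3, 4]
r3 m[φ1→cld] = [11, 12, 10, 13]
r3 m[φ1→sprk] = [8, 7, 6, 4]
r3 m[φ2→fog] = [4, 6, 8, 6]
r3 m[φ2→cld] = [3, 2, 8, 4]
r3 m[φ3→slip] = [4, 6, 7, 7]
r3 m[φ3→cld] = [1, 5, 3, 3]
r3 m[φ4→fog] = [10, 13, 11, 11]
r3 m[φ4→sprk] = [3, 3, 5, 2]
r3 m[φ5→slip] = [11, 13, 10, 11]
r3 m[φ5→sprk] = [1, 4, 2, 3]
r3 m[φ6→fog] = [11, 11, 10, 12]
r3 m[φ6→sprk] = [7, 2, 2, 10]
r3 m[slip→φ0] = [1, 2, 2, 0]
r3 m[slip→φ3] = [1, 3, 1, 3]
r3 m[slip→φ5] = [0, 3, 3, 3]
r3 m[fog→φ2] = [1, 4, 0, 7]
r3 m[fog→φ4] = [3, 1, 2, 5]
r3 m[fog→φ6] = [2, 3, 2, 2]
r3 m[cld→φ1] = [2, 2, 4, 2]
r3 m[cld→φ2] = [2, 7, 3, 5]
r3 m[cld→φ3] = [4, 5, 7, 5]
r3 m[sprk→φ0] = [10, 7, 9, 10]
r3 m[sprk→φ1] = [5, 9, 7, 10]
r3 m[sprk→φ4] = [10, 13, 8, 12]
r3 m[sprk→φ5] = [10, 13, 9, 12]
r3 m[sprk→φ6] = [5, 14, 11, 4]
r4 m[φ0→slip] = [10, 12, 11, 12]
r4 m[φ0→sprk] = [1, 9, 3, 4]
r4 m[φ1→cld] = [11, 12, 10, 13]
r4 m[φ1→sprk] = [8, 7, 6, 4]
r4 m[φ2→fog] = [4, 6, 8, 6]
r4 m[φ2→cld] = [3, 2, 8, 4]
r4 m[φ3→slip] = [4, 6, 7, 7]
r4 m[φ3→cld] = [1, 5, 3, 3]
r4 m[φ4→fog] = [10, 13, 11, 11]
r4 m[φ4→sprk] = [3, 3, 5, 2]
r4 m[φ5→slip] = [11, 13, 10, 11]
r4 m[φ5→sprk] = [1, 4, 2, 3]
r4 m[φ6→fog] = [11, 11, 10, 12]
r4 m[φ6→sprk] = [7, 2, 2, 10]
r4 m[slip→φ0] = [15, 19, 17, 18]
r4 m[slip→φ3] = [21, 25, 21, 23]
r4 m[slip→φ5] = [14, 18, 18, 19]
r4 m[fog→φ2] = [21, 24, 21, 23]
r4 m[fog→φ4] = [15, 17, 18, 18]
r4 m[fog→φ6] = [14, 19, 19, 17]
r4 m[cld→φ1] = [4, 7, 11, 7]
r4 m[cld→φ2] = [12, 17, 13, 16]
r4 m[cld→φ3] = [14, 14, 18, 17]
r4 m[sprk→φ0] = [19, 16, 15, 19]
r4 m[sprk→φ1] = [12, 18, 12, 19]
r4 m[sprk→φ4] = [17, 22, 13, 21]
r4 m[sprk→φ5] = [19, 21, 16, 20]
r4 m[sprk→φ6] = [13, 23, 16, 13]
r5 m[φ0→slip] = [17, 20, 20, 18]
r5 m[φ0→sprk] = [15, 24, 17, 21]
r5 m[φ1→cld] = [16, 17, 16, 20]
r5 m[φ1→sprk] = [10, 12, 8, 6]
r5 m[φ2→fog] = [14, 16, 18, 17]
r5 m[φ2→cld] = [23, 23, 28, 24]
r5 m[φ3→slip] = [14, 16, 19, 18]
r5 m[φ3→cld] = [21, 27, 23, 23]
r5 m[φ4→fog] = [17, 18, 16, 16]
r5 m[φ4→sprk] = [15, 19, 21, 17]
r5 m[φ5→slip] = [18, 20, 19, 20]
r5 m[φ5→sprk] = [15, 19, 16, 18]
r5 m[φ6→fog] = [17, 19, 16, 20]
r5 m[φ6→sprk] = [20, 19, 15, 23]
r5 m[slip→φ0] = [15, 19, 17, 18]
r5 m[slip→φ3] = [21, 25, 21, 23]
r5 m[slip→φ5] = [14, 18, 18, 19]
r5 m[fog→φ2] = [21, 24, 21, 23]
r5 m[fog→φ4] = [15, 17, 18, 18]
r5 m[fog→φ6] = [14, 19, 19, 17]
r5 m[cld→φ1] = [4, 7, 11, 7]
r5 m[cld→φ2] = [12, 17, 13, 16]
r5 m[cld→φ3] = [14, 14, 18, 17]
r5 m[sprk→φ0] = [19, 16, 15, 19]
r5 m[sprk→φ1] = [12, 18, 12, 19]
r5 m[sprk→φ4] = [17, 22, 13, 21]
r5 m[sprk→φ5] = [19, 21, 16, 20]
r5 m[sprk→φ6] = [13, 23, 16, 13]
r6 m[φ0→slip] = [17, 20, 20, 18]
r6 m[φ0→sprk] = [15, 24, 17, 21]
r6 m[φ1→cld] = [16, 17, 16, 20]
r6 m[φ1→sprk] = [10, 12, 8, 6]
r6 m[φ2→fog] = [14, 16, 18, 17]
r6 m[φ2→cld] = [23, 23, 28, 24]
r6 m[φ3→slip] = [14, 16, 19, 18]
r6 m[φ3→cld] = [21, 27, 23, 23]
r6 m[φ4→fog] = [17, 18, 16, 16]
r6 m[φ4→sprk] = [15, 19, 21, 17]
r6 m[φ5→slip] = [18, 20, 19, 20]
r6 m[φ5→sprk] = [15, 19, 16, 18]
r6 m[φ6→fog] = [17, 19, 16, 20]
r6 m[φ6→sprk] = [20, 19, 15, 23]
r6 m[slip→φ0] = [32, 36, 38, 38]
r6 m[slip→φ3] = [35, 40, 39, 38]
r6 m[slip→φ5] = [31, 36, 39, 36]
r6 m[fog→φ2] = [34, 37, 32, 36]
r6 m[fog→φ4] = [31, 35, 34, 37]
r6 m[fog→φ6] = [31, 34, 34, 33]
r6 m[cld→φ1] = [44, 50, 51, 47]
r6 m[cld→φ2] = [37, 44, 39, 43]
r6 m[cld→φ3] = [39, 40, 44, 44]
r6 m[sprk→φ0] = [60, 69, 60, 64]
r6 m[sprk→φ1] = [65, 81, 69, 79]
r6 m[sprk→φ4] = [60, 74, 56, 68]
r6 m[sprk→φ5] = [60, 74, 61, 67]
r6 m[sprk→φ6] = [55, 74, 62, 62]
r7 m[φ0→slip] = [60, 65, 61, 63]
r7 m[φ0→sprk] = [32, 41, 34, 38]
r7 m[φ1→cld] = [71, 74, 70, 73]
r7 m[φ1→sprk] = [50, 52, 48, 46]
r7 m[φ2→fog] = [39, 41, 43, 44]
r7 m[φ2→cld] = [36, 34, 40, 37]
r7 m[φ3→slip] = [39, 42, 46, 44]
r7 m[φ3→cld] = [35, 42, 38, 40]
r7 m[φ4→fog] = [60, 61, 59, 59]
r7 m[φ4→sprk] = [31, 35, 37, 33]
r7 m[φ5→slip] = [61, 65, 60, 61]
r7 m[φ5→sprk] = [32, 36, 33, 35]
r7 m[φ6→fog] = [61, 61, 60, 62]
r7 m[φ6→sprk] = [37, 34, 32, 40]
r7 m[slip→φ0] = [32, 36, 38, 38]
r7 m[slip→φ3] = [35, 40, 39, 38]
r7 m[slip→φ5] = [31, 36, 39, 36]
r7 m[fog→φ2] = [34, 37, 32, 36]
r7 m[fog→φ4] = [31, 35, 34, 37]
r7 m[fog→φ6] = [31, 34, 34, 33]
r7 m[cld→φ1] = [44, 50, 51, 47]
r7 m[cld→φ2] = [37, 44, 39, 43]
r7 m[cld→φ3] = [39, 40, 44, 44]
r7 m[sprk→φ0] = [60, 69, 60, 64]
r7 m[sprk→φ1] = [65, 81, 69, 79]
r7 m[sprk→φ4] = [60, 74, 56, 68]
r7 m[sprk→φ5] = [60, 74, 61, 67]
r7 m[sprk→φ6] = [55, 74, 62, 62]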